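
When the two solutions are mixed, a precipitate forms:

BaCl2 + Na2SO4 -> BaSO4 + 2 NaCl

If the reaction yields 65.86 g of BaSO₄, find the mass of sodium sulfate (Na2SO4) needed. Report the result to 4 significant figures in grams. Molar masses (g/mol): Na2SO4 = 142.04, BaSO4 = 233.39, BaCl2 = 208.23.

n(BaSO4) = 65.860 g / 233.39 g/mol = 0.28219 mol.
From the equation the BaSO4:Na2SO4 mole ratio is 1:1, so n(Na2SO4) = 0.28219 × 1/1 = 0.28219 mol.
Mass of Na2SO4 = 0.28219 mol × 142.04 g/mol = 40.082 g.

40.08 g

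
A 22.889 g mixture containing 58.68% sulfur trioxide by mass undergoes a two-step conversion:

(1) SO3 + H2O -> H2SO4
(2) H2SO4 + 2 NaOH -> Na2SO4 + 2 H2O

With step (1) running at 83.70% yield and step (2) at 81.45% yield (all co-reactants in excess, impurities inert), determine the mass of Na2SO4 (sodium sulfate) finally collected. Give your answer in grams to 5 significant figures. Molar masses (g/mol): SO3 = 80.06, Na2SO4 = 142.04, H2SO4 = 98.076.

16.245 g

Pure SO3 = 22.889 × 0.5868 = 13.4313 g.
n(SO3) = 13.4313 / 80.06 = 0.167765 mol.
Step 1 (SO3:H2SO4 = 1:1): theoretical n(H2SO4) = 0.167765 mol; at 83.70% yield, n(H2SO4) = 0.140419 mol.
Step 2 (H2SO4:Na2SO4 = 1:1): theoretical n(Na2SO4) = 0.140419 mol, so theoretical mass = 0.140419 × 142.04 = 19.9452 g.
At 81.45% yield, actual mass of Na2SO4 = 19.9452 × 0.8145 = 16.2453 g.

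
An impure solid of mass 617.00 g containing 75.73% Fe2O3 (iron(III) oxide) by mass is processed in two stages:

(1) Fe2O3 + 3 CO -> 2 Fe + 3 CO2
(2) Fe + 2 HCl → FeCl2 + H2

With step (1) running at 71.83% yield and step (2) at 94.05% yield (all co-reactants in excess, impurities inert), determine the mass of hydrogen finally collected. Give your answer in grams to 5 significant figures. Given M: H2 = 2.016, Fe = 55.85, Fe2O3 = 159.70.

Pure Fe2O3 = 617.00 × 0.7573 = 467.254 g.
n(Fe2O3) = 467.254 / 159.70 = 2.92582 mol.
Step 1 (Fe2O3:Fe = 1:2): theoretical n(Fe) = 5.85165 mol; at 71.83% yield, n(Fe) = 4.20324 mol.
Step 2 (Fe:H2 = 1:1): theoretical n(H2) = 4.20324 mol, so theoretical mass = 4.20324 × 2.016 = 8.47373 g.
At 94.05% yield, actual mass of H2 = 8.47373 × 0.9405 = 7.96954 g.

7.9695 g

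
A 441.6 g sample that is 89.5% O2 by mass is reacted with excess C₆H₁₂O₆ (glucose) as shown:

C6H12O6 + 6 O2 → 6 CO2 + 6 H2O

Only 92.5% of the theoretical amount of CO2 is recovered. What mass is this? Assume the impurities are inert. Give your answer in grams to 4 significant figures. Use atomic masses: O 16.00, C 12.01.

502.8 g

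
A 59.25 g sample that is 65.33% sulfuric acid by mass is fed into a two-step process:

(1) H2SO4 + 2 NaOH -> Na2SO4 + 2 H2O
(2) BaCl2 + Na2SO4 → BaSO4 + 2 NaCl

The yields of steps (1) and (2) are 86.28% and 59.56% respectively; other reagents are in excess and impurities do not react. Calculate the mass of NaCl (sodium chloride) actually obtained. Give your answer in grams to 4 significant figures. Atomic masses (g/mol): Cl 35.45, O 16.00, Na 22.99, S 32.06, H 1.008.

23.71 g

Pure H2SO4 = 59.25 × 0.6533 = 38.708 g.
M(H2SO4) = 2(1.008) + 32.06 + 4(16.00) = 98.076 g/mol.
M(NaCl) = 22.99 + 35.45 = 58.44 g/mol.
n(H2SO4) = 38.708 / 98.076 = 0.39467 mol.
Step 1 (H2SO4:Na2SO4 = 1:1): theoretical n(Na2SO4) = 0.39467 mol; at 86.28% yield, n(Na2SO4) = 0.34052 mol.
Step 2 (Na2SO4:NaCl = 1:2): theoretical n(NaCl) = 0.68105 mol, so theoretical mass = 0.68105 × 58.44 = 39.801 g.
At 59.56% yield, actual mass of NaCl = 39.801 × 0.5956 = 23.705 g.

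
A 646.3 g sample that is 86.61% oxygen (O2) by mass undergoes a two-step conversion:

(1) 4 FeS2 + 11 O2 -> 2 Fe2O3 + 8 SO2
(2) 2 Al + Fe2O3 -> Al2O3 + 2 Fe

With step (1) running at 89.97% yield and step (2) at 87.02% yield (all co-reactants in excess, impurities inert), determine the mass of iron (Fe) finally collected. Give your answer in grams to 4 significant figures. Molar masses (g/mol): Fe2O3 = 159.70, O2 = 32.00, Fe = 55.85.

278.1 g

Pure O2 = 646.3 × 0.8661 = 559.76 g.
n(O2) = 559.76 / 32.00 = 17.493 mol.
Step 1 (O2:Fe2O3 = 11:2): theoretical n(Fe2O3) = 3.1805 mol; at 89.97% yield, n(Fe2O3) = 2.8615 mol.
Step 2 (Fe2O3:Fe = 1:2): theoretical n(Fe) = 5.7229 mol, so theoretical mass = 5.7229 × 55.85 = 319.62 g.
At 87.02% yield, actual mass of Fe = 319.62 × 0.8702 = 278.14 g.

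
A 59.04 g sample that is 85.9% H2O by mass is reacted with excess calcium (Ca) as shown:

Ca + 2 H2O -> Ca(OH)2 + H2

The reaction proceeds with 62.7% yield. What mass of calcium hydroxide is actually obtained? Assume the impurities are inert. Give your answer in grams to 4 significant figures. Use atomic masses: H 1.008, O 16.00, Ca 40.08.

Pure H2O available = 59.04 g × 0.859 = 50.715 g.
M(H2O) = 2(1.008) + 16.00 = 18.016 g/mol.
M(Ca(OH)2) = 40.08 + 2(16.00) + 2(1.008) = 74.096 g/mol.
n(H2O) = 50.715 g / 18.016 g/mol = 2.8150 mol.
From the equation the H2O:Ca(OH)2 mole ratio is 2:1, so n(Ca(OH)2) = 2.8150 × 1/2 = 1.4075 mol.
Mass of Ca(OH)2 = 1.4075 mol × 74.096 g/mol = 104.29 g.
Actual mass collected = 104.29 g × 0.627 = 65.390 g.

65.39 g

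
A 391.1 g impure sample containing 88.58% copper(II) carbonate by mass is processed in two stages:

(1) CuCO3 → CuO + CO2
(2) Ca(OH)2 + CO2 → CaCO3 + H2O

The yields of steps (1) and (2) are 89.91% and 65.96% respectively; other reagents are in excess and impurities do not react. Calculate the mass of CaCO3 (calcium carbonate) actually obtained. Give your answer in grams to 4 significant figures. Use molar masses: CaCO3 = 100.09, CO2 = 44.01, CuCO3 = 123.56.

Pure CuCO3 = 391.1 × 0.8858 = 346.44 g.
n(CuCO3) = 346.44 / 123.56 = 2.8038 mol.
Step 1 (CuCO3:CO2 = 1:1): theoretical n(CO2) = 2.8038 mol; at 89.91% yield, n(CO2) = 2.5209 mol.
Step 2 (CO2:CaCO3 = 1:1): theoretical n(CaCO3) = 2.5209 mol, so theoretical mass = 2.5209 × 100.09 = 252.32 g.
At 65.96% yield, actual mass of CaCO3 = 252.32 × 0.6596 = 166.43 g.

166.4 g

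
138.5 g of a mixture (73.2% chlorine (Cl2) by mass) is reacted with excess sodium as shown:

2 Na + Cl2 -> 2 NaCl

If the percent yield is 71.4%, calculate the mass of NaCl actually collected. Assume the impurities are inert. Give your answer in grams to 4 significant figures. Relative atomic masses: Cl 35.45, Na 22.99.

Pure Cl2 available = 138.5 g × 0.732 = 101.38 g.
M(Cl2) = 2(35.45) = 70.90 g/mol.
M(NaCl) = 22.99 + 35.45 = 58.44 g/mol.
n(Cl2) = 101.38 g / 70.90 g/mol = 1.4299 mol.
From the equation the Cl2:NaCl mole ratio is 1:2, so n(NaCl) = 1.4299 × 2/1 = 2.8599 mol.
Mass of NaCl = 2.8599 mol × 58.44 g/mol = 167.13 g.
Actual mass collected = 167.13 g × 0.714 = 119.33 g.

119.3 g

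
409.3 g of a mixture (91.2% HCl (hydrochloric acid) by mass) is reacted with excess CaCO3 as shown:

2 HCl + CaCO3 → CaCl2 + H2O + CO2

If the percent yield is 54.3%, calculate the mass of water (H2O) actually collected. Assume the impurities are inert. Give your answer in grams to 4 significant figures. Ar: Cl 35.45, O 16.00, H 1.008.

Pure HCl available = 409.3 g × 0.912 = 373.28 g.
M(HCl) = 1.008 + 35.45 = 36.458 g/mol.
M(H2O) = 2(1.008) + 16.00 = 18.016 g/mol.
n(HCl) = 373.28 g / 36.458 g/mol = 10.239 mol.
From the equation the HCl:H2O mole ratio is 2:1, so n(H2O) = 10.239 × 1/2 = 5.1193 mol.
Mass of H2O = 5.1193 mol × 18.016 g/mol = 92.230 g.
Actual mass collected = 92.230 g × 0.543 = 50.081 g.

50.08 g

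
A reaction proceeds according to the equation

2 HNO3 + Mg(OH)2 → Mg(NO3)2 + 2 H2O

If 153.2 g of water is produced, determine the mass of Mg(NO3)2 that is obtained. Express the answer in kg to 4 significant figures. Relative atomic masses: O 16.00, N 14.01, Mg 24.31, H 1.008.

M(H2O) = 2(1.008) + 16.00 = 18.016 g/mol.
M(Mg(NO3)2) = 24.31 + 2(14.01) + 6(16.00) = 148.33 g/mol.
n(H2O) = 153.20 g / 18.016 g/mol = 8.5036 mol.
From the equation the H2O:Mg(NO3)2 mole ratio is 2:1, so n(Mg(NO3)2) = 8.5036 × 1/2 = 4.2518 mol.
Mass of Mg(NO3)2 = 4.2518 mol × 148.33 g/mol = 630.67 g.
Converting to kg: 630.67 g = 0.6307 kg.

0.6307 kg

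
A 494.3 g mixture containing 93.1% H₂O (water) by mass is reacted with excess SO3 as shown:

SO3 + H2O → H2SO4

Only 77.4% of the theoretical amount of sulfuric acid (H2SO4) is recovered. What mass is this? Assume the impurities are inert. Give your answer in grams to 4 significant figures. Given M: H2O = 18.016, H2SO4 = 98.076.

Pure H2O available = 494.3 g × 0.931 = 460.19 g.
n(H2O) = 460.19 g / 18.016 g/mol = 25.544 mol.
From the equation the H2O:H2SO4 mole ratio is 1:1, so n(H2SO4) = 25.544 × 1/1 = 25.544 mol.
Mass of H2SO4 = 25.544 mol × 98.076 g/mol = 2505.2 g.
Actual mass collected = 2505.2 g × 0.774 = 1939.0 g.

1939 g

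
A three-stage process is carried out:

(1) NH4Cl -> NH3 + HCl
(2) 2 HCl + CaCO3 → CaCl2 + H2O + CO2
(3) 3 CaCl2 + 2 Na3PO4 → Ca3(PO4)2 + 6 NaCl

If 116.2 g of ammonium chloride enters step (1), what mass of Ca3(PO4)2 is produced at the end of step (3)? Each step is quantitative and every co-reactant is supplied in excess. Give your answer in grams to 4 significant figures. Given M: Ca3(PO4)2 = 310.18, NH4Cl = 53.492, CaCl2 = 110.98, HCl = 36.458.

112.3 g

n(NH4Cl) = 116.2 / 53.492 = 2.1723 mol.
Reaction (1): NH4Cl→HCl ratio 1:1 ⇒ n(HCl) = 2.1723 mol.
Reaction (2): HCl→CaCl2 ratio 2:1 ⇒ n(CaCl2) = 1.0861 mol.
Reaction (3): CaCl2→Ca3(PO4)2 ratio 3:1 ⇒ n(Ca3(PO4)2) = 0.36205 mol.
Mass of Ca3(PO4)2 = 0.36205 × 310.18 = 112.30 g.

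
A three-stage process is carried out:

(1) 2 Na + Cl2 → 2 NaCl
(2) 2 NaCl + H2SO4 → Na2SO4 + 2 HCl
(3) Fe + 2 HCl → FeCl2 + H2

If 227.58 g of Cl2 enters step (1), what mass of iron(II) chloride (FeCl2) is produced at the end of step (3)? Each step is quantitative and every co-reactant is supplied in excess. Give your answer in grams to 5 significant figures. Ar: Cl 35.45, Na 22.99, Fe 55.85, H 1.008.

M(Cl2) = 2(35.45) = 70.90 g/mol.
M(FeCl2) = 55.85 + 2(35.45) = 126.75 g/mol.
n(Cl2) = 227.58 / 70.90 = 3.20987 mol.
Reaction (1): Cl2→NaCl ratio 1:2 ⇒ n(NaCl) = 6.41975 mol.
Reaction (2): NaCl→HCl ratio 2:2 ⇒ n(HCl) = 6.41975 mol.
Reaction (3): HCl→FeCl2 ratio 2:1 ⇒ n(FeCl2) = 3.20987 mol.
Mass of FeCl2 = 3.20987 × 126.75 = 406.851 g.

406.85 g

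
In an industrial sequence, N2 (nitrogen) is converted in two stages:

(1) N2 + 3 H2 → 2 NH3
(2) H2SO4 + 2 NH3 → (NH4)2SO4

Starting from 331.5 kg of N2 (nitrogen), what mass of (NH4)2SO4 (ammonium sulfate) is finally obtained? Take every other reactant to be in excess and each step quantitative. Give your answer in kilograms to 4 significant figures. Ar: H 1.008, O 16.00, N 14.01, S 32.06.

1563 kg

M(N2) = 2(14.01) = 28.02 g/mol.
M((NH4)2SO4) = 2(14.01) + 8(1.008) + 32.06 + 4(16.00) = 132.144 g/mol.
331.5 kg = 331500 g.
n(N2) = 331500 / 28.02 = 11831 mol.
Step 1 gives a 1:2 ratio of N2 to NH3, so n(NH3) = 23662 mol.
In step 2 the NH3:(NH4)2SO4 ratio is 2:1, so n((NH4)2SO4) = 11831 mol.
Mass of (NH4)2SO4 = 11831 × 132.144 = 1.5634 × 10^6 g = 1563 kg.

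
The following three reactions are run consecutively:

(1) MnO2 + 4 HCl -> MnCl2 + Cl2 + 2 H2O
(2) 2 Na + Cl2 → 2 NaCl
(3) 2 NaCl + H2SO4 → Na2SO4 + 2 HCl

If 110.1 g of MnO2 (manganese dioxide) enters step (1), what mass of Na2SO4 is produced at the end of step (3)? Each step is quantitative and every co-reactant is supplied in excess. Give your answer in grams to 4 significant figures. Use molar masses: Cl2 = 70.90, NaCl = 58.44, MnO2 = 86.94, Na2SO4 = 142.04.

179.9 g

n(MnO2) = 110.1 / 86.94 = 1.2664 mol.
Reaction (1): MnO2→Cl2 ratio 1:1 ⇒ n(Cl2) = 1.2664 mol.
Reaction (2): Cl2→NaCl ratio 1:2 ⇒ n(NaCl) = 2.5328 mol.
Reaction (3): NaCl→Na2SO4 ratio 2:1 ⇒ n(Na2SO4) = 1.2664 mol.
Mass of Na2SO4 = 1.2664 × 142.04 = 179.88 g.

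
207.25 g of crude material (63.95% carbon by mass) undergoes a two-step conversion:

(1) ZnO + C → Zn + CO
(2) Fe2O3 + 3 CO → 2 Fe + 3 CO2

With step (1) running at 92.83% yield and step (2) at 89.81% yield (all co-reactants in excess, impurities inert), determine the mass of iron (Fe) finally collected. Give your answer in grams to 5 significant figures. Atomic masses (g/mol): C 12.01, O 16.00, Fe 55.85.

342.56 g

Pure C = 207.25 × 0.6395 = 132.536 g.
M(C) = 12.01 g/mol.
M(Fe) = 55.85 g/mol.
n(C) = 132.536 / 12.01 = 11.0355 mol.
Step 1 (C:CO = 1:1): theoretical n(CO) = 11.0355 mol; at 92.83% yield, n(CO) = 10.2443 mol.
Step 2 (CO:Fe = 3:2): theoretical n(Fe) = 6.82950 mol, so theoretical mass = 6.82950 × 55.85 = 381.428 g.
At 89.81% yield, actual mass of Fe = 381.428 × 0.8981 = 342.560 g.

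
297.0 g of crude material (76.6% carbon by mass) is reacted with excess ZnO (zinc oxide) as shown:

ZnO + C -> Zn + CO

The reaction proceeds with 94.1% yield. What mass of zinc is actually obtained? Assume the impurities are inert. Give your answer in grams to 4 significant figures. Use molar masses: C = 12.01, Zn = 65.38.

1165 g

Pure C available = 297.0 g × 0.766 = 227.50 g.
n(C) = 227.50 g / 12.01 g/mol = 18.943 mol.
From the equation the C:Zn mole ratio is 1:1, so n(Zn) = 18.943 × 1/1 = 18.943 mol.
Mass of Zn = 18.943 mol × 65.38 g/mol = 1238.5 g.
Actual mass collected = 1238.5 g × 0.941 = 1165.4 g.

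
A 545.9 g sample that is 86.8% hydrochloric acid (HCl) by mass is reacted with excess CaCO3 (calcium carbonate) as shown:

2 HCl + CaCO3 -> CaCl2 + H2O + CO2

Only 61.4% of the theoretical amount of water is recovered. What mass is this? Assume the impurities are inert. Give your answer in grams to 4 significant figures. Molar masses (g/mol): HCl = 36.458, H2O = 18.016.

Pure HCl available = 545.9 g × 0.868 = 473.84 g.
n(HCl) = 473.84 g / 36.458 g/mol = 12.997 mol.
From the equation the HCl:H2O mole ratio is 2:1, so n(H2O) = 12.997 × 1/2 = 6.4985 mol.
Mass of H2O = 6.4985 mol × 18.016 g/mol = 117.08 g.
Actual mass collected = 117.08 g × 0.614 = 71.885 g.

71.88 g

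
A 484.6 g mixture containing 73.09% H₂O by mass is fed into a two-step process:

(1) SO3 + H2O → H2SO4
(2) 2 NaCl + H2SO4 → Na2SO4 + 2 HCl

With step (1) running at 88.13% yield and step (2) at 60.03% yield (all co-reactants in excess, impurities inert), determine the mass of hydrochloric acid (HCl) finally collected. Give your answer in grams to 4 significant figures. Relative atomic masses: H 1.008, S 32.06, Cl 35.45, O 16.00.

758.4 g

Pure H2O = 484.6 × 0.7309 = 354.19 g.
M(H2O) = 2(1.008) + 16.00 = 18.016 g/mol.
M(HCl) = 1.008 + 35.45 = 36.458 g/mol.
n(H2O) = 354.19 / 18.016 = 19.660 mol.
Step 1 (H2O:H2SO4 = 1:1): theoretical n(H2SO4) = 19.660 mol; at 88.13% yield, n(H2SO4) = 17.326 mol.
Step 2 (H2SO4:HCl = 1:2): theoretical n(HCl) = 34.653 mol, so theoretical mass = 34.653 × 36.458 = 1263.4 g.
At 60.03% yield, actual mass of HCl = 1263.4 × 0.6003 = 758.40 g.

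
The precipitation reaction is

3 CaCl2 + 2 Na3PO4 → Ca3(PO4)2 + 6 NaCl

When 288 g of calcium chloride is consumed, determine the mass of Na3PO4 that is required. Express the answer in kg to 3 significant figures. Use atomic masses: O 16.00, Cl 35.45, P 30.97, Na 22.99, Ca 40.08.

M(CaCl2) = 40.08 + 2(35.45) = 110.98 g/mol.
M(Na3PO4) = 3(22.99) + 30.97 + 4(16.00) = 163.94 g/mol.
n(CaCl2) = 288.0 g / 110.98 g/mol = 2.595 mol.
From the equation the CaCl2:Na3PO4 mole ratio is 3:2, so n(Na3PO4) = 2.595 × 2/3 = 1.730 mol.
Mass of Na3PO4 = 1.730 mol × 163.94 g/mol = 283.6 g.
Converting to kg: 283.6 g = 0.284 kg.

0.284 kg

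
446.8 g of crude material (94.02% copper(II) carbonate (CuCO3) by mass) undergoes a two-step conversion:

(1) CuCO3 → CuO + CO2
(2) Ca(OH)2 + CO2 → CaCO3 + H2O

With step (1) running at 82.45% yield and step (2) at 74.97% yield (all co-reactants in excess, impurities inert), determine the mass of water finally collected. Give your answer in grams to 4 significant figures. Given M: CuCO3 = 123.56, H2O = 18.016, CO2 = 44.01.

37.86 g

Pure CuCO3 = 446.8 × 0.9402 = 420.08 g.
n(CuCO3) = 420.08 / 123.56 = 3.3998 mol.
Step 1 (CuCO3:CO2 = 1:1): theoretical n(CO2) = 3.3998 mol; at 82.45% yield, n(CO2) = 2.8031 mol.
Step 2 (CO2:H2O = 1:1): theoretical n(H2O) = 2.8031 mol, so theoretical mass = 2.8031 × 18.016 = 50.502 g.
At 74.97% yield, actual mass of H2O = 50.502 × 0.7497 = 37.861 g.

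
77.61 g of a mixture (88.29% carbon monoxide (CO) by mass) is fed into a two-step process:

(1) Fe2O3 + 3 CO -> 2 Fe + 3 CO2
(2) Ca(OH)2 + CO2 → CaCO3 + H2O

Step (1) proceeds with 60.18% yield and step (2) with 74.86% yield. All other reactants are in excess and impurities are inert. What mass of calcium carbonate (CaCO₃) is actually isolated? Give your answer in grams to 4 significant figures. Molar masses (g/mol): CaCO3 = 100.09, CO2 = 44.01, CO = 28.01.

Pure CO = 77.61 × 0.8829 = 68.522 g.
n(CO) = 68.522 / 28.01 = 2.4463 mol.
Step 1 (CO:CO2 = 3:3): theoretical n(CO2) = 2.4463 mol; at 60.18% yield, n(CO2) = 1.4722 mol.
Step 2 (CO2:CaCO3 = 1:1): theoretical n(CaCO3) = 1.4722 mol, so theoretical mass = 1.4722 × 100.09 = 147.35 g.
At 74.86% yield, actual mass of CaCO3 = 147.35 × 0.7486 = 110.31 g.

110.3 g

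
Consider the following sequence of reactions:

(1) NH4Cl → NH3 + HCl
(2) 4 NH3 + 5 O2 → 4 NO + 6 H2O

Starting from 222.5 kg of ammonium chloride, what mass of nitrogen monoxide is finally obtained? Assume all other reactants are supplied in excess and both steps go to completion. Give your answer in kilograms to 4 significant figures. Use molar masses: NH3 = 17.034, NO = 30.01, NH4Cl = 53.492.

222.5 kg = 222500 g.
n(NH4Cl) = 222500 / 53.492 = 4159.5 mol.
Step 1 gives a 1:1 ratio of NH4Cl to NH3, so n(NH3) = 4159.5 mol.
In step 2 the NH3:NO ratio is 4:4, so n(NO) = 4159.5 mol.
Mass of NO = 4159.5 × 30.01 = 124830 g = 124.8 kg.

124.8 kg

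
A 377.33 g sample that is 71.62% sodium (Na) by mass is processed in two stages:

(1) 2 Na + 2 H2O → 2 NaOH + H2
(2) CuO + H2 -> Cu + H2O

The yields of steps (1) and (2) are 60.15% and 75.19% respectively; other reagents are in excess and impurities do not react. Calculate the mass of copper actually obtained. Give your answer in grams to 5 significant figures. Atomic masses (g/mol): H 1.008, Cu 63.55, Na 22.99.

Pure Na = 377.33 × 0.7162 = 270.244 g.
M(Na) = 22.99 g/mol.
M(Cu) = 63.55 g/mol.
n(Na) = 270.244 / 22.99 = 11.7548 mol.
Step 1 (Na:H2 = 2:1): theoretical n(H2) = 5.87742 mol; at 60.15% yield, n(H2) = 3.53527 mol.
Step 2 (H2:Cu = 1:1): theoretical n(Cu) = 3.53527 mol, so theoretical mass = 3.53527 × 63.55 = 224.666 g.
At 75.19% yield, actual mass of Cu = 224.666 × 0.7519 = 168.927 g.

168.93 g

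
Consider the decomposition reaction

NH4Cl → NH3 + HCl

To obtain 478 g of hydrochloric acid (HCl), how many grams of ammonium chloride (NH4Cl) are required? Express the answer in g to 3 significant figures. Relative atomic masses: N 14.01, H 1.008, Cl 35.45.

M(HCl) = 1.008 + 35.45 = 36.458 g/mol.
M(NH4Cl) = 14.01 + 4(1.008) + 35.45 = 53.492 g/mol.
n(HCl) = 478.0 g / 36.458 g/mol = 13.11 mol.
From the equation the HCl:NH4Cl mole ratio is 1:1, so n(NH4Cl) = 13.11 × 1/1 = 13.11 mol.
Mass of NH4Cl = 13.11 mol × 53.492 g/mol = 701.3 g.

701 g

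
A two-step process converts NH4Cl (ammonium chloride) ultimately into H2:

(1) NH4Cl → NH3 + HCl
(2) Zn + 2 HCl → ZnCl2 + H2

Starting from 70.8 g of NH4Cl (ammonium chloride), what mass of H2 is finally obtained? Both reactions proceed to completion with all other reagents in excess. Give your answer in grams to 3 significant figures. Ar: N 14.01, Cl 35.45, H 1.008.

M(NH4Cl) = 14.01 + 4(1.008) + 35.45 = 53.492 g/mol.
M(H2) = 2(1.008) = 2.016 g/mol.
n(NH4Cl) = 70.80 / 53.492 = 1.324 mol.
Step 1 gives a 1:1 ratio of NH4Cl to HCl, so n(HCl) = 1.324 mol.
In step 2 the HCl:H2 ratio is 2:1, so n(H2) = 0.6618 mol.
Mass of H2 = 0.6618 × 2.016 = 1.334 g.

1.33 g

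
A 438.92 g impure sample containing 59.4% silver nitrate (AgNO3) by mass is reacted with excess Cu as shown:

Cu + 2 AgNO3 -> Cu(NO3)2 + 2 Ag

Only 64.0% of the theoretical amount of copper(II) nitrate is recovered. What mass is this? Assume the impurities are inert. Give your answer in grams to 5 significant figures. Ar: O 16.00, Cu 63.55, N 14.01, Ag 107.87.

92.118 g

Pure AgNO3 available = 438.92 g × 0.594 = 260.718 g.
M(AgNO3) = 107.87 + 14.01 + 3(16.00) = 169.88 g/mol.
M(Cu(NO3)2) = 63.55 + 2(14.01) + 6(16.00) = 187.57 g/mol.
n(AgNO3) = 260.718 g / 169.88 g/mol = 1.53472 mol.
From the equation the AgNO3:Cu(NO3)2 mole ratio is 2:1, so n(Cu(NO3)2) = 1.53472 × 1/2 = 0.767361 mol.
Mass of Cu(NO3)2 = 0.767361 mol × 187.57 g/mol = 143.934 g.
Actual mass collected = 143.934 g × 0.640 = 92.1177 g.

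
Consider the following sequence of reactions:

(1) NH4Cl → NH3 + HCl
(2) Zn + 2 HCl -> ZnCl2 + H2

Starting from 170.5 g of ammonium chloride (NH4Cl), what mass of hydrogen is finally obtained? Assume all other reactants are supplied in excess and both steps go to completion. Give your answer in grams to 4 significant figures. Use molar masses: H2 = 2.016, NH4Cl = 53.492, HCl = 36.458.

3.213 g

n(NH4Cl) = 170.50 / 53.492 = 3.1874 mol.
Step 1 gives a 1:1 ratio of NH4Cl to HCl, so n(HCl) = 3.1874 mol.
In step 2 the HCl:H2 ratio is 2:1, so n(H2) = 1.5937 mol.
Mass of H2 = 1.5937 × 2.016 = 3.2129 g.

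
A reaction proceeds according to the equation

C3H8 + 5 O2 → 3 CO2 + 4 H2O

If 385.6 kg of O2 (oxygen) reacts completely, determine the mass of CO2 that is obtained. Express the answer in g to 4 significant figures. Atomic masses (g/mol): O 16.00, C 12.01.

318200 g

M(O2) = 2(16.00) = 32.00 g/mol.
M(CO2) = 12.01 + 2(16.00) = 44.01 g/mol.
Convert: 385.6 kg = 385600 g.
n(O2) = 385600 g / 32.00 g/mol = 12050 mol.
From the equation the O2:CO2 mole ratio is 5:3, so n(CO2) = 12050 × 3/5 = 7230.0 mol.
Mass of CO2 = 7230.0 mol × 44.01 g/mol = 318190 g.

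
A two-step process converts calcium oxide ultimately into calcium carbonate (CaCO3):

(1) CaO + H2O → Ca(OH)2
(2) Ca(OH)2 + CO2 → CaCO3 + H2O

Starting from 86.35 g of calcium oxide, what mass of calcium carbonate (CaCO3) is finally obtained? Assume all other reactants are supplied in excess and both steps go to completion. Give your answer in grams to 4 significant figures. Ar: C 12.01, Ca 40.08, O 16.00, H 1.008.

M(CaO) = 40.08 + 16.00 = 56.08 g/mol.
M(CaCO3) = 40.08 + 12.01 + 3(16.00) = 100.09 g/mol.
n(CaO) = 86.350 / 56.08 = 1.5398 mol.
Step 1 gives a 1:1 ratio of CaO to Ca(OH)2, so n(Ca(OH)2) = 1.5398 mol.
In step 2 the Ca(OH)2:CaCO3 ratio is 1:1, so n(CaCO3) = 1.5398 mol.
Mass of CaCO3 = 1.5398 × 100.09 = 154.12 g.

154.1 g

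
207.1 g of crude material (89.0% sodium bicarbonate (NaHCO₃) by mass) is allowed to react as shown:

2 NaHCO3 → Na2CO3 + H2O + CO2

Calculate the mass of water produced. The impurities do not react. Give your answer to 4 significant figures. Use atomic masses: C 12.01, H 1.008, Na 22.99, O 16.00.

Mass of pure NaHCO3 = 207.1 g × 0.890 = 184.32 g.
M(NaHCO3) = 22.99 + 1.008 + 12.01 + 3(16.00) = 84.008 g/mol.
M(H2O) = 2(1.008) + 16.00 = 18.016 g/mol.
n(NaHCO3) = 184.32 g / 84.008 g/mol = 2.1941 mol.
From the equation the NaHCO3:H2O mole ratio is 2:1, so n(H2O) = 2.1941 × 1/2 = 1.0970 mol.
Mass of H2O = 1.0970 mol × 18.016 g/mol = 19.764 g.

19.76 g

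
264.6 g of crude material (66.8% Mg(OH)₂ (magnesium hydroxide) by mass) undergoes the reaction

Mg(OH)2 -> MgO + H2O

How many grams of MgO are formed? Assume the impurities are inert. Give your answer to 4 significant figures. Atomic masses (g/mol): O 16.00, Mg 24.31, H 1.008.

122.2 g

Mass of pure Mg(OH)2 = 264.6 g × 0.668 = 176.75 g.
M(Mg(OH)2) = 24.31 + 2(16.00) + 2(1.008) = 58.326 g/mol.
M(MgO) = 24.31 + 16.00 = 40.31 g/mol.
n(Mg(OH)2) = 176.75 g / 58.326 g/mol = 3.0304 mol.
From the equation the Mg(OH)2:MgO mole ratio is 1:1, so n(MgO) = 3.0304 × 1/1 = 3.0304 mol.
Mass of MgO = 3.0304 mol × 40.31 g/mol = 122.16 g.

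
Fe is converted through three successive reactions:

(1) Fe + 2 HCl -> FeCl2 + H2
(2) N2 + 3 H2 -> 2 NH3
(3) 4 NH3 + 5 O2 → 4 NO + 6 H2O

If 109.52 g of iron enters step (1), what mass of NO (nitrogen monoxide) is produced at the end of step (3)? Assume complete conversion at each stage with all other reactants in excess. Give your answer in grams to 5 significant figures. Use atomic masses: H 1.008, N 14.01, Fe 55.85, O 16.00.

39.232 g

M(Fe) = 55.85 g/mol.
M(NO) = 14.01 + 16.00 = 30.01 g/mol.
n(Fe) = 109.52 / 55.85 = 1.96097 mol.
Reaction (1): Fe→H2 ratio 1:1 ⇒ n(H2) = 1.96097 mol.
Reaction (2): H2→NH3 ratio 3:2 ⇒ n(NH3) = 1.30731 mol.
Reaction (3): NH3→NO ratio 4:4 ⇒ n(NO) = 1.30731 mol.
Mass of NO = 1.30731 × 30.01 = 39.2324 g.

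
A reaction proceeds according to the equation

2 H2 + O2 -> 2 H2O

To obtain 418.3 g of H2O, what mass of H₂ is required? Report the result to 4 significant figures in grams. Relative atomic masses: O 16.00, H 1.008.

M(H2O) = 2(1.008) + 16.00 = 18.016 g/mol.
M(H2) = 2(1.008) = 2.016 g/mol.
n(H2O) = 418.30 g / 18.016 g/mol = 23.218 mol.
From the equation the H2O:H2 mole ratio is 2:2, so n(H2) = 23.218 × 2/2 = 23.218 mol.
Mass of H2 = 23.218 mol × 2.016 g/mol = 46.808 g.

46.81 g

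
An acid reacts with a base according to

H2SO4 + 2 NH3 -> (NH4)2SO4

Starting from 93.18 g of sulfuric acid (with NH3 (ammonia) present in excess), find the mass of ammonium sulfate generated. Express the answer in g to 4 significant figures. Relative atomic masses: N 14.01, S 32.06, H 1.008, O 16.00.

M(H2SO4) = 2(1.008) + 32.06 + 4(16.00) = 98.076 g/mol.
M((NH4)2SO4) = 2(14.01) + 8(1.008) + 32.06 + 4(16.00) = 132.144 g/mol.
n(H2SO4) = 93.180 g / 98.076 g/mol = 0.95008 mol.
From the equation the H2SO4:(NH4)2SO4 mole ratio is 1:1, so n((NH4)2SO4) = 0.95008 × 1/1 = 0.95008 mol.
Mass of (NH4)2SO4 = 0.95008 mol × 132.144 g/mol = 125.55 g.

125.5 g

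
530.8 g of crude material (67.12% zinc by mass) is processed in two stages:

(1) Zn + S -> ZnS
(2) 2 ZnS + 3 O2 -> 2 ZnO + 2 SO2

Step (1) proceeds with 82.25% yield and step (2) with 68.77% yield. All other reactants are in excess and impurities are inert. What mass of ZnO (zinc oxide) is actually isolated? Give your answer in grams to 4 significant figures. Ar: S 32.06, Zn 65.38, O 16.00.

250.8 g

Pure Zn = 530.8 × 0.6712 = 356.27 g.
M(Zn) = 65.38 g/mol.
M(ZnO) = 65.38 + 16.00 = 81.38 g/mol.
n(Zn) = 356.27 / 65.38 = 5.4493 mol.
Step 1 (Zn:ZnS = 1:1): theoretical n(ZnS) = 5.4493 mol; at 82.25% yield, n(ZnS) = 4.4820 mol.
Step 2 (ZnS:ZnO = 2:2): theoretical n(ZnO) = 4.4820 mol, so theoretical mass = 4.4820 × 81.38 = 364.75 g.
At 68.77% yield, actual mass of ZnO = 364.75 × 0.6877 = 250.84 g.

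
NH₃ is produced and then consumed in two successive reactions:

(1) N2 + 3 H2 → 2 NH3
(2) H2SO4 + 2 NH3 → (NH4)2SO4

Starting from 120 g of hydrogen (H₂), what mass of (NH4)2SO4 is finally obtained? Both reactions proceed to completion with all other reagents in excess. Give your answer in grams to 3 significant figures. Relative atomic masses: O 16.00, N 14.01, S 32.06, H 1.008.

2620 g

M(H2) = 2(1.008) = 2.016 g/mol.
M((NH4)2SO4) = 2(14.01) + 8(1.008) + 32.06 + 4(16.00) = 132.144 g/mol.
n(H2) = 120.0 / 2.016 = 59.52 mol.
Step 1 gives a 3:2 ratio of H2 to NH3, so n(NH3) = 39.68 mol.
In step 2 the NH3:(NH4)2SO4 ratio is 2:1, so n((NH4)2SO4) = 19.84 mol.
Mass of (NH4)2SO4 = 19.84 × 132.144 = 2622 g.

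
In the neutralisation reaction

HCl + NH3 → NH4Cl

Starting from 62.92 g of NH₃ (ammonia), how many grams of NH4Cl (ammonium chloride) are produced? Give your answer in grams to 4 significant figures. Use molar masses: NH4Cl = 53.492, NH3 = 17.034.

197.6 g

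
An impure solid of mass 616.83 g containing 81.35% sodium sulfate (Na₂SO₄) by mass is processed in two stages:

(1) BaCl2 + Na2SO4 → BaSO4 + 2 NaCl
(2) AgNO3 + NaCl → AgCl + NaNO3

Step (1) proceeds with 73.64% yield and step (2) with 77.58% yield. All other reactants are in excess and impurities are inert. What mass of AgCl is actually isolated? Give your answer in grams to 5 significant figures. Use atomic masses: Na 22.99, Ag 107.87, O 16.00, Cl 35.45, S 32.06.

578.51 g

Pure Na2SO4 = 616.83 × 0.8135 = 501.791 g.
M(Na2SO4) = 2(22.99) + 32.06 + 4(16.00) = 142.04 g/mol.
M(AgCl) = 107.87 + 35.45 = 143.32 g/mol.
n(Na2SO4) = 501.791 / 142.04 = 3.53275 mol.
Step 1 (Na2SO4:NaCl = 1:2): theoretical n(NaCl) = 7.06549 mol; at 73.64% yield, n(NaCl) = 5.20303 mol.
Step 2 (NaCl:AgCl = 1:1): theoretical n(AgCl) = 5.20303 mol, so theoretical mass = 5.20303 × 143.32 = 745.698 g.
At 77.58% yield, actual mass of AgCl = 745.698 × 0.7758 = 578.512 g.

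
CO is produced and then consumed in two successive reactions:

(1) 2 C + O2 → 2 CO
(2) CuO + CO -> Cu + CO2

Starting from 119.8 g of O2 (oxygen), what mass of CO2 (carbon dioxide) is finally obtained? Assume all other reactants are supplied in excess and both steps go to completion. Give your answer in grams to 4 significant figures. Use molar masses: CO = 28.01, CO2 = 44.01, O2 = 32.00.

n(O2) = 119.80 / 32.00 = 3.7437 mol.
Step 1 gives a 1:2 ratio of O2 to CO, so n(CO) = 7.4875 mol.
In step 2 the CO:CO2 ratio is 1:1, so n(CO2) = 7.4875 mol.
Mass of CO2 = 7.4875 × 44.01 = 329.52 g.

329.5 g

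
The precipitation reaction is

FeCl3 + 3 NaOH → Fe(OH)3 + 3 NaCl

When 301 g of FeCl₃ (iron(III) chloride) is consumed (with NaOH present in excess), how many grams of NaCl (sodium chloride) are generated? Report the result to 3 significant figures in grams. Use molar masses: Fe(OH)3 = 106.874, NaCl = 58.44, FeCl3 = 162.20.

325 g

n(FeCl3) = 301.0 g / 162.20 g/mol = 1.856 mol.
From the equation the FeCl3:NaCl mole ratio is 1:3, so n(NaCl) = 1.856 × 3/1 = 5.567 mol.
Mass of NaCl = 5.567 mol × 58.44 g/mol = 325.3 g.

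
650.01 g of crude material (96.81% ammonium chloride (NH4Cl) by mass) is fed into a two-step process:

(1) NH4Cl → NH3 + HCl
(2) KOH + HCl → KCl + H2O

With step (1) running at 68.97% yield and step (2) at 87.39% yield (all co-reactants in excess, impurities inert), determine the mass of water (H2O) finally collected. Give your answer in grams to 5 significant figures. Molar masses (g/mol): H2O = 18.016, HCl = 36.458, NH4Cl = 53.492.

Pure NH4Cl = 650.01 × 0.9681 = 629.275 g.
n(NH4Cl) = 629.275 / 53.492 = 11.7639 mol.
Step 1 (NH4Cl:HCl = 1:1): theoretical n(HCl) = 11.7639 mol; at 68.97% yield, n(HCl) = 8.11356 mol.
Step 2 (HCl:H2O = 1:1): theoretical n(H2O) = 8.11356 mol, so theoretical mass = 8.11356 × 18.016 = 146.174 g.
At 87.39% yield, actual mass of H2O = 146.174 × 0.8739 = 127.741 g.

127.74 g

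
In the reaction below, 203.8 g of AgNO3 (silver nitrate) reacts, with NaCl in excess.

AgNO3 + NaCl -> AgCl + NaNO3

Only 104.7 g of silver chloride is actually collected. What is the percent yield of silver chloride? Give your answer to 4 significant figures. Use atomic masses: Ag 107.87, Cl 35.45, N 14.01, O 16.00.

60.89 %

M(AgNO3) = 107.87 + 14.01 + 3(16.00) = 169.88 g/mol.
M(AgCl) = 107.87 + 35.45 = 143.32 g/mol.
n(AgNO3) = 203.80 g / 169.88 g/mol = 1.1997 mol.
From the equation the AgNO3:AgCl mole ratio is 1:1, so n(AgCl) = 1.1997 × 1/1 = 1.1997 mol.
Mass of AgCl = 1.1997 mol × 143.32 g/mol = 171.94 g.
This is the theoretical yield. Percent yield = 104.7 g / 171.94 g × 100% = 60.894%.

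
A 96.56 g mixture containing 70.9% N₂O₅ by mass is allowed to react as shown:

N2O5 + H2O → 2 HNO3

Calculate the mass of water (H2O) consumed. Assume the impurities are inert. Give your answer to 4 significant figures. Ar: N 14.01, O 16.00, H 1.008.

11.42 g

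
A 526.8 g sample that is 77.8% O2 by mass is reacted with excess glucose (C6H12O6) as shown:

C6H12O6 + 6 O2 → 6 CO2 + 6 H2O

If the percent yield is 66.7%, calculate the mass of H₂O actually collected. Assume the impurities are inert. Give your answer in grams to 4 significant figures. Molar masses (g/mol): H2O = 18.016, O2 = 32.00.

Pure O2 available = 526.8 g × 0.778 = 409.85 g.
n(O2) = 409.85 g / 32.00 g/mol = 12.808 mol.
From the equation the O2:H2O mole ratio is 6:6, so n(H2O) = 12.808 × 6/6 = 12.808 mol.
Mass of H2O = 12.808 mol × 18.016 g/mol = 230.75 g.
Actual mass collected = 230.75 g × 0.667 = 153.91 g.

153.9 g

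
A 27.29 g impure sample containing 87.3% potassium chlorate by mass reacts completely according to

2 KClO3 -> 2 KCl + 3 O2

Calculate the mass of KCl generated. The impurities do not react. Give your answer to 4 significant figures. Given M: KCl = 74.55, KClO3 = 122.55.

14.49 g

Mass of pure KClO3 = 27.29 g × 0.873 = 23.824 g.
n(KClO3) = 23.824 g / 122.55 g/mol = 0.19440 mol.
From the equation the KClO3:KCl mole ratio is 2:2, so n(KCl) = 0.19440 × 2/2 = 0.19440 mol.
Mass of KCl = 0.19440 mol × 74.55 g/mol = 14.493 g.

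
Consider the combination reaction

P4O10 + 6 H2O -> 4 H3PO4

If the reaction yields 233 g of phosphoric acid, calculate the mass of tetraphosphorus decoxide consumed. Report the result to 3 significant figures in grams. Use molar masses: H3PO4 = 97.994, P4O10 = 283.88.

n(H3PO4) = 233.0 g / 97.994 g/mol = 2.378 mol.
From the equation the H3PO4:P4O10 mole ratio is 4:1, so n(P4O10) = 2.378 × 1/4 = 0.5944 mol.
Mass of P4O10 = 0.5944 mol × 283.88 g/mol = 168.7 g.

169 g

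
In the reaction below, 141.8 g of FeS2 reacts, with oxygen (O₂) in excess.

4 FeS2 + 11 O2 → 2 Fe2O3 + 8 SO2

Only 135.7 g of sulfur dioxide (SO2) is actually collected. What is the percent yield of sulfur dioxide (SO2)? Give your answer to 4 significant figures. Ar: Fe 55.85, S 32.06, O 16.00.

89.61 %

M(FeS2) = 55.85 + 2(32.06) = 119.97 g/mol.
M(SO2) = 32.06 + 2(16.00) = 64.06 g/mol.
n(FeS2) = 141.80 g / 119.97 g/mol = 1.1820 mol.
From the equation the FeS2:SO2 mole ratio is 4:8, so n(SO2) = 1.1820 × 8/4 = 2.3639 mol.
Mass of SO2 = 2.3639 mol × 64.06 g/mol = 151.43 g.
This is the theoretical yield. Percent yield = 135.7 g / 151.43 g × 100% = 89.611%.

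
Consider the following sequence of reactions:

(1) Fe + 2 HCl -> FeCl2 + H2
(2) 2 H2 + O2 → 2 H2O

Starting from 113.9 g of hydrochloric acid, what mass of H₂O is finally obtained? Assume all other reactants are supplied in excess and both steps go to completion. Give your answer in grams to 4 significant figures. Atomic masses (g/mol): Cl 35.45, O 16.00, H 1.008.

28.14 g

M(HCl) = 1.008 + 35.45 = 36.458 g/mol.
M(H2O) = 2(1.008) + 16.00 = 18.016 g/mol.
n(HCl) = 113.90 / 36.458 = 3.1241 mol.
Step 1 gives a 2:1 ratio of HCl to H2, so n(H2) = 1.5621 mol.
In step 2 the H2:H2O ratio is 2:2, so n(H2O) = 1.5621 mol.
Mass of H2O = 1.5621 × 18.016 = 28.142 g.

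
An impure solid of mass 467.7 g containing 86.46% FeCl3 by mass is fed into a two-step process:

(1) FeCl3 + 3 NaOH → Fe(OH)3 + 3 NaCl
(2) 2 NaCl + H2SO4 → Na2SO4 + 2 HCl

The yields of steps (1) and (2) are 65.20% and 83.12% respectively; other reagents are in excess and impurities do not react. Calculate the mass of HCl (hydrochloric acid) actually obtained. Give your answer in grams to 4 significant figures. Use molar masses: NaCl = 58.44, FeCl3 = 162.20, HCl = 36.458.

147.8 g

Pure FeCl3 = 467.7 × 0.8646 = 404.37 g.
n(FeCl3) = 404.37 / 162.20 = 2.4931 mol.
Step 1 (FeCl3:NaCl = 1:3): theoretical n(NaCl) = 7.4792 mol; at 65.20% yield, n(NaCl) = 4.8764 mol.
Step 2 (NaCl:HCl = 2:2): theoretical n(HCl) = 4.8764 mol, so theoretical mass = 4.8764 × 36.458 = 177.78 g.
At 83.12% yield, actual mass of HCl = 177.78 × 0.8312 = 147.77 g.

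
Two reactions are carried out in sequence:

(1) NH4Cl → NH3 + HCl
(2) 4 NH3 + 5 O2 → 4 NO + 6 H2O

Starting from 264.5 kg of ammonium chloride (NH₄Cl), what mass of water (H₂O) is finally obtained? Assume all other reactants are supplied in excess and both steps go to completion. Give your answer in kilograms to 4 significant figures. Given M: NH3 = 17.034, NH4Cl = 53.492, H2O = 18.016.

264.5 kg = 264500 g.
n(NH4Cl) = 264500 / 53.492 = 4944.7 mol.
Step 1 gives a 1:1 ratio of NH4Cl to NH3, so n(NH3) = 4944.7 mol.
In step 2 the NH3:H2O ratio is 4:6, so n(H2O) = 7417.0 mol.
Mass of H2O = 7417.0 × 18.016 = 133620 g = 133.6 kg.

133.6 kg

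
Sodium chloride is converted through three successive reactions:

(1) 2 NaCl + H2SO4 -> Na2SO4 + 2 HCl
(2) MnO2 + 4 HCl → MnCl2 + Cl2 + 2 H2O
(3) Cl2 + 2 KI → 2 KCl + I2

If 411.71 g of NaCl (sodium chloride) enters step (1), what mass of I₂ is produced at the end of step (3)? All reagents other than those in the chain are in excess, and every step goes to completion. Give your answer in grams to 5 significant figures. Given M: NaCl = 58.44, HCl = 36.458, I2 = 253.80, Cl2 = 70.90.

n(NaCl) = 411.71 / 58.44 = 7.04500 mol.
Reaction (1): NaCl→HCl ratio 2:2 ⇒ n(HCl) = 7.04500 mol.
Reaction (2): HCl→Cl2 ratio 4:1 ⇒ n(Cl2) = 1.76125 mol.
Reaction (3): Cl2→I2 ratio 1:1 ⇒ n(I2) = 1.76125 mol.
Mass of I2 = 1.76125 × 253.80 = 447.005 g.

447.01 g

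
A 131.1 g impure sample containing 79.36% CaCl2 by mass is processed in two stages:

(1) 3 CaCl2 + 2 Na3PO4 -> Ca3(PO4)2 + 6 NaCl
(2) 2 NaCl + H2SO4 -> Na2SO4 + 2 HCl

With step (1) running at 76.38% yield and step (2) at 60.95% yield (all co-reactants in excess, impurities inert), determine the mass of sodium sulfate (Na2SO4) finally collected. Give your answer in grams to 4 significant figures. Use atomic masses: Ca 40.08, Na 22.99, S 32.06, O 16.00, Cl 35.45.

61.99 g

Pure CaCl2 = 131.1 × 0.7936 = 104.04 g.
M(CaCl2) = 40.08 + 2(35.45) = 110.98 g/mol.
M(Na2SO4) = 2(22.99) + 32.06 + 4(16.00) = 142.04 g/mol.
n(CaCl2) = 104.04 / 110.98 = 0.93747 mol.
Step 1 (CaCl2:NaCl = 3:6): theoretical n(NaCl) = 1.8749 mol; at 76.38% yield, n(NaCl) = 1.4321 mol.
Step 2 (NaCl:Na2SO4 = 2:1): theoretical n(Na2SO4) = 0.71604 mol, so theoretical mass = 0.71604 × 142.04 = 101.71 g.
At 60.95% yield, actual mass of Na2SO4 = 101.71 × 0.6095 = 61.990 g.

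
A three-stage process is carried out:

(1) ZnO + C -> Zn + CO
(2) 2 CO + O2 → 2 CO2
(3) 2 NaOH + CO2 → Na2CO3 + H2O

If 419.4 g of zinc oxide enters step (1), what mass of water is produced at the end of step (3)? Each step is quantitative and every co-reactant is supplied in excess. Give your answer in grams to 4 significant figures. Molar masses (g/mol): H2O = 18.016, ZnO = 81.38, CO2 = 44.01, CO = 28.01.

92.85 g

n(ZnO) = 419.4 / 81.38 = 5.1536 mol.
Reaction (1): ZnO→CO ratio 1:1 ⇒ n(CO) = 5.1536 mol.
Reaction (2): CO→CO2 ratio 2:2 ⇒ n(CO2) = 5.1536 mol.
Reaction (3): CO2→H2O ratio 1:1 ⇒ n(H2O) = 5.1536 mol.
Mass of H2O = 5.1536 × 18.016 = 92.847 g.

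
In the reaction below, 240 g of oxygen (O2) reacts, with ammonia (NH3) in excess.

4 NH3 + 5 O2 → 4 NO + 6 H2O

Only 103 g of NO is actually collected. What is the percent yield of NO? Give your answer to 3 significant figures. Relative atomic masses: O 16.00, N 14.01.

M(O2) = 2(16.00) = 32.00 g/mol.
M(NO) = 14.01 + 16.00 = 30.01 g/mol.
n(O2) = 240.0 g / 32.00 g/mol = 7.500 mol.
From the equation the O2:NO mole ratio is 5:4, so n(NO) = 7.500 × 4/5 = 6.000 mol.
Mass of NO = 6.000 mol × 30.01 g/mol = 180.1 g.
This is the theoretical yield. Percent yield = 103 g / 180.1 g × 100% = 57.20%.

57.2 %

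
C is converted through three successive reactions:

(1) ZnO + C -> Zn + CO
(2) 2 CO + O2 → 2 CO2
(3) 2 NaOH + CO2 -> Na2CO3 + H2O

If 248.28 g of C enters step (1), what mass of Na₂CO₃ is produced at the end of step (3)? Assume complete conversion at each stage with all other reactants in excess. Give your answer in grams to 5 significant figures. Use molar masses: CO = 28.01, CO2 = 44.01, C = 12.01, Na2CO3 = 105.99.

n(C) = 248.28 / 12.01 = 20.6728 mol.
Reaction (1): C→CO ratio 1:1 ⇒ n(CO) = 20.6728 mol.
Reaction (2): CO→CO2 ratio 2:2 ⇒ n(CO2) = 20.6728 mol.
Reaction (3): CO2→Na2CO3 ratio 1:1 ⇒ n(Na2CO3) = 20.6728 mol.
Mass of Na2CO3 = 20.6728 × 105.99 = 2191.11 g.

2191.1 g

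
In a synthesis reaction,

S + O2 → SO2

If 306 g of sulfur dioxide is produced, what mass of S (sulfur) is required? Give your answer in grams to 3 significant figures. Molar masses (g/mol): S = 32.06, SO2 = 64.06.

n(SO2) = 306.0 g / 64.06 g/mol = 4.777 mol.
From the equation the SO2:S mole ratio is 1:1, so n(S) = 4.777 × 1/1 = 4.777 mol.
Mass of S = 4.777 mol × 32.06 g/mol = 153.1 g.

153 g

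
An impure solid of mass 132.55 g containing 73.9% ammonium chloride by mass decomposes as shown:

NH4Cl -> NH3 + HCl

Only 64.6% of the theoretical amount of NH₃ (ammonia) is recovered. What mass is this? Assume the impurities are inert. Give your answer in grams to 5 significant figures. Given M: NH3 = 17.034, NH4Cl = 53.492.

20.150 g

Pure NH4Cl available = 132.55 g × 0.739 = 97.9545 g.
n(NH4Cl) = 97.9545 g / 53.492 g/mol = 1.83120 mol.
From the equation the NH4Cl:NH3 mole ratio is 1:1, so n(NH3) = 1.83120 × 1/1 = 1.83120 mol.
Mass of NH3 = 1.83120 mol × 17.034 g/mol = 31.1926 g.
Actual mass collected = 31.1926 g × 0.646 = 20.1504 g.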